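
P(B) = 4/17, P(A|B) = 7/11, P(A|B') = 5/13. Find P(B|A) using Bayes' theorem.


P(A) = P(A|B)P(B) + P(A|B')P(B') = 7/11*4/17 + 5/13*13/17 = 83/187
P(B|A) = P(A|B)P(B)/P(A) = (28/187)/(83/187) = 28/83

28/83


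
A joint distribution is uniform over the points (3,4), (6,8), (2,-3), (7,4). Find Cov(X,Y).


E[X]=9/2, E[Y]=13/4, E[XY]=41/2
Cov(X,Y) = E[XY] - E[X]E[Y] = 41/2 - 9/2*13/4 = 47/8

47/8


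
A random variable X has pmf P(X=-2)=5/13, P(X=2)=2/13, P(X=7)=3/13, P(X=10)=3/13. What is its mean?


E[X] = sum(x * P(x))
= -2*5/13 + 2*2/13 + 7*3/13 + 10*3/13
= 45/13

45/13


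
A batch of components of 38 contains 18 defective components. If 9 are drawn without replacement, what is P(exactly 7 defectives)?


P(X=7) = C(18,7)*C(20,2) / C(38,9)
= 31824*190 / 163011640
= 6046560/163011640 = 468/12617

468/12617


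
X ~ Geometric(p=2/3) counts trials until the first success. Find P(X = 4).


P(X=4) = (1-p)^3 * p = (1/3)^3 * 2/3
= 1/27 * 2/3 = 2/81

2/81


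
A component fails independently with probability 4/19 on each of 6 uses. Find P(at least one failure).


P(at least one) = 1 - P(none)
P(none) = (1 - 4/19)^6 = (15/19)^6 = 11390625/47045881
P(at least one) = 1 - 11390625/47045881 = 35655256/47045881

35655256/47045881


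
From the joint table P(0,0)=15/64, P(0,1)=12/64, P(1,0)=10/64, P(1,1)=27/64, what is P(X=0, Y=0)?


Read from table: P(X=0, Y=0) = 15/64

15/64


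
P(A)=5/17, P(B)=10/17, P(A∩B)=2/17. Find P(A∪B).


P(A∪B) = P(A) + P(B) - P(A∩B)
= 5/17 + 10/17 - 2/17 = 13/17

13/17


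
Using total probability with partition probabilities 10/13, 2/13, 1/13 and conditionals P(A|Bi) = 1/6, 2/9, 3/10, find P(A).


P(A) = P(A|B1)P(B1) + P(A|B2)P(B2) + P(A|B3)P(B3)
= 1/6*10/13 + 2/9*2/13 + 3/10*1/13
= 5/39 + 4/117 + 3/130 = 217/1170

217/1170


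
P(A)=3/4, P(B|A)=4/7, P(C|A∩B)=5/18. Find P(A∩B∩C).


P(A∩B∩C) = P(A) * P(B|A) * P(C|A∩B)
= 3/4 * 4/7 * 5/18
= 3/7 * 5/18 = 5/42

5/42


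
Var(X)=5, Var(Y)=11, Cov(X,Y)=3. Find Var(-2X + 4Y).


Var(-2X + 4Y) = (-2)^2*Var(X) + 4^2*Var(Y) + 2*(-2)*4*Cov(X,Y)
= 4*5 + 16*11 - 16*3
= 20 + 176 - 48 = 148

148


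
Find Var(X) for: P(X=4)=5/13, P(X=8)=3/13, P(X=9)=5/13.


E[X] = 89/13, E[X^2] = 677/13
Var(X) = E[X^2] - (E[X])^2 = 677/13 - (89/13)^2 = 880/169

880/169


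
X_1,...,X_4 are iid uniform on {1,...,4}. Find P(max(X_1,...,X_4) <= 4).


P(max <= 4) = P(all X_i <= 4) = (P(X_1 <= 4))^4
= (4/4)^4 = 1^4 = 1

1


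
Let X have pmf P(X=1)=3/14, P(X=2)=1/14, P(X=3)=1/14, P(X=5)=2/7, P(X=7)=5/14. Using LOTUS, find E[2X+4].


E[2X+4] = sum(g(x)*P(x))
= 6*3/14 + 8*1/14 + 10*1/14 + 14*2/7 + 18*5/14
= 13

13


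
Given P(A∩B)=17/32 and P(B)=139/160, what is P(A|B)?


P(A|B) = P(A∩B)/P(B) = (85/160)/(139/160) = 85/139

85/139


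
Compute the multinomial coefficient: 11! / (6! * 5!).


11! = 39916800
Denominator: 6!=720 * 5!=120
Coefficient = 39916800 / 86400 = 462

462


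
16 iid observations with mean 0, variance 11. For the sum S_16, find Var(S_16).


By independence, Var(S_n) = n*Var(X_1) = 16*11 = 176

176


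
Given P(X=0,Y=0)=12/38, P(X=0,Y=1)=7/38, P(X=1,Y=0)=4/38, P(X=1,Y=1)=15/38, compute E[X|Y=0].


P(Y=0) = 16/38
E[X|Y=0] = (0*12 + 1*4)/16 = 4/16 = 1/4

1/4


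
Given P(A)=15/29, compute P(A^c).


P(A') = 1 - P(A) = 1 - 15/29 = 14/29

14/29


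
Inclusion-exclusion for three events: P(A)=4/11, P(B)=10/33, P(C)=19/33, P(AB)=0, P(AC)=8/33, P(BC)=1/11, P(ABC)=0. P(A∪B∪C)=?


P(A∪B∪C) = P(A)+P(B)+P(C) - P(AB)-P(AC)-P(BC) + P(ABC)
= 4/11+10/33+19/33 - 0-8/33-1/11 + 0
= 10/11

10/11


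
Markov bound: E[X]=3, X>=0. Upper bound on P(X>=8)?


Markov: P(X >= a) <= E[X]/a
P(X >= 8) <= 3/8

3/8


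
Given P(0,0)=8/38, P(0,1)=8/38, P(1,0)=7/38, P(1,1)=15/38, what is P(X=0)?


P(X=0) = P(0,0)+P(0,1) = 8/38 + 8/38 = 16/38 = 8/19

8/19


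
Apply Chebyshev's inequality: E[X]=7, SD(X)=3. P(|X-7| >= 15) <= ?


k = 15/3 = 5
Chebyshev: P(|X-mu| >= k*sigma) <= 1/k^2 = 1/5^2 = 1/25

1/25


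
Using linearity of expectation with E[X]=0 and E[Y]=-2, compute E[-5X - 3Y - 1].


E[-5X - 3Y - 1] = -5*E[X] - 3*E[Y] - 1
= (-5)*(0) + (-3)*(-2) + (-1)
= 0 + 6 - 1 = 5

5


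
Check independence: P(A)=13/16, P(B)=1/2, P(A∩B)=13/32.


P(A)*P(B) = 13/16*1/2 = 13/32
P(A∩B) = 13/32, which equals P(A)P(B), so independent

Yes, A and B are independent


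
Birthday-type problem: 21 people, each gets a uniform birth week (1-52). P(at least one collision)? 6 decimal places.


P(all different) = prod((52-i)/52 for i=0..20) = 0.009027
P(at least one match) = 1 - 0.009027 = 0.990973

0.990973


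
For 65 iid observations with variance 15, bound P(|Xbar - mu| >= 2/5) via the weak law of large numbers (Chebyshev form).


Var(Xbar) = Var(X)/n = 15/65
Chebyshev: P(|Xbar-mu| >= 2/5) <= Var(Xbar)/(2/5)^2 = (3/13)/(4/25) = 75/52
Bound exceeds 1, so trivial bound: 1

1


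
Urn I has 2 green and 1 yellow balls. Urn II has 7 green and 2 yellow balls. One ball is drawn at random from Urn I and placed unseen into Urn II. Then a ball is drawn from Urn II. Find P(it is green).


P(transfer green) = 2/3; P(transfer yellow) = 1/3
If green transferred: Urn II has 8 green of 10, so P(green|green moved) = 4/5
If yellow transferred: Urn II has 7 green of 10, so P(green|yellow moved) = 7/10
By total probability: P(green) = 2/3*4/5 + 1/3*7/10 = 23/30

23/30


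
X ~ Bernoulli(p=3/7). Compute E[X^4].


For Bernoulli: X in {0,1}
E[X^4] = 0^4*(1-3/7) + 1^4*3/7 = 3/7

3/7


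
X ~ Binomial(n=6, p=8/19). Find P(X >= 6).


P(X>=6) = P(X=6)
= 262144/47045881
= 262144/47045881

262144/47045881


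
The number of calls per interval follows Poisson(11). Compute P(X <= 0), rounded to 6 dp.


P(X<=0) = e^(-11)*11^0/0!
≈ 0.0000167017
≈ 0.000017

0.000017


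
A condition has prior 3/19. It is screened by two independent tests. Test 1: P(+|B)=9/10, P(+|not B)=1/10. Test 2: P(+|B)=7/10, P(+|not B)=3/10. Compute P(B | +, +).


After test 1: P(+) = 9/10*3/19 + 1/10*16/19 = 43/190
P(B|+) = (27/190)/(43/190) = 27/43
After test 2 (use post1 as new prior): P(+) = 7/10*27/43 + 3/10*16/43 = 237/430
P(B|+,+) = (189/430)/(237/430) = 63/79

63/79


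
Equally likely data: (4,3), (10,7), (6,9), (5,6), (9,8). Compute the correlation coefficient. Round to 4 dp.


Cov(X,Y) = 2.7200, Var(X) = 5.3600, Var(Y) = 4.2400
rho = Cov/(sqrt(VarX)*sqrt(VarY)) = 0.5706

0.5706


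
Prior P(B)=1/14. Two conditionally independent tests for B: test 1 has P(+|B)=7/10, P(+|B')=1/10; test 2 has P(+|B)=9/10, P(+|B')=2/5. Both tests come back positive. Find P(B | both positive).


After test 1: P(+) = 7/10*1/14 + 1/10*13/14 = 1/7
P(B|+) = (1/20)/(1/7) = 7/20
After test 2 (use post1 as new prior): P(+) = 9/10*7/20 + 2/5*13/20 = 23/40
P(B|+,+) = (63/200)/(23/40) = 63/115

63/115


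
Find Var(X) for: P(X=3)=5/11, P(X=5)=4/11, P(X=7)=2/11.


E[X] = 49/11, E[X^2] = 243/11
Var(X) = E[X^2] - (E[X])^2 = 243/11 - (49/11)^2 = 272/121

272/121


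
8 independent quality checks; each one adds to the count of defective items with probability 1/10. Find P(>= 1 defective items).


P(at least one) = 1 - P(none)
P(none) = (1 - 1/10)^8 = (9/10)^8 = 43046721/100000000
P(at least one) = 1 - 43046721/100000000 = 56953279/100000000

56953279/100000000


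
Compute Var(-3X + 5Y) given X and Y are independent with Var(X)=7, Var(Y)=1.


Independence => Cov(X,Y)=0
Var(-3X + 5Y) = (-3)^2*Var(X) + 5^2*Var(Y)
= 9*7 + 25*1 = 88

88


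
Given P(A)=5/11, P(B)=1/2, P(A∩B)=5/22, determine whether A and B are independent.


P(A)*P(B) = 5/11*1/2 = 5/22
P(A∩B) = 5/22, which equals P(A)P(B), so independent

Yes, A and B are independent


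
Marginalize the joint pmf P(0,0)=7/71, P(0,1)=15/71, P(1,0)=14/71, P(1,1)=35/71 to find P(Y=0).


P(Y=0) = P(0,0)+P(1,0) = 7/71 + 14/71 = 21/71

21/71


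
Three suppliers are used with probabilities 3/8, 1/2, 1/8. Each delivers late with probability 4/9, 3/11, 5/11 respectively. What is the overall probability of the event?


P(A) = P(A|B1)P(B1) + P(A|B2)P(B2) + P(A|B3)P(B3)
= 4/9*3/8 + 3/11*1/2 + 5/11*1/8
= 1/6 + 3/22 + 5/88 = 95/264

95/264


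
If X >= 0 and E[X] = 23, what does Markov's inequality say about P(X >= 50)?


Markov: P(X >= a) <= E[X]/a
P(X >= 50) <= 23/50

23/50


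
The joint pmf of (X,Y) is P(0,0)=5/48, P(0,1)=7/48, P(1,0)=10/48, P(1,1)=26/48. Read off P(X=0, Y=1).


Read from table: P(X=0, Y=1) = 7/48

7/48


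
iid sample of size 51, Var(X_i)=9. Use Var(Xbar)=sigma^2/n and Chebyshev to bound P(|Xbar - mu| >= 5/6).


Var(Xbar) = Var(X)/n = 9/51
Chebyshev: P(|Xbar-mu| >= 5/6) <= Var(Xbar)/(5/6)^2 = (3/17)/(25/36) = 108/425

108/425


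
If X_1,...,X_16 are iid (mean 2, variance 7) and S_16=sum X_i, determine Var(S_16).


By independence, Var(S_n) = n*Var(X_1) = 16*7 = 112

112


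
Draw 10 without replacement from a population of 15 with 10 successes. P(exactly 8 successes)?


P(X=8) = C(10,8)*C(5,2) / C(15,10)
= 45*10 / 3003
= 450/3003 = 150/1001

150/1001


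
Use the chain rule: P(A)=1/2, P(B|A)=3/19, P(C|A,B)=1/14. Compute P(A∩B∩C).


P(A∩B∩C) = P(A) * P(B|A) * P(C|A∩B)
= 1/2 * 3/19 * 1/14
= 3/38 * 1/14 = 3/532

3/532


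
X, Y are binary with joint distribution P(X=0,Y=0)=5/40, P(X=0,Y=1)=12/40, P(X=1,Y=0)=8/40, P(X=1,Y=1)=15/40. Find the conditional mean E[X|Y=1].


P(Y=1) = 27/40
E[X|Y=1] = (0*12 + 1*15)/27 = 15/27 = 5/9

5/9


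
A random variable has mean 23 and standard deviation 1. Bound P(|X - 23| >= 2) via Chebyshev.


k = 2/1 = 2
Chebyshev: P(|X-mu| >= k*sigma) <= 1/k^2 = 1/2^2 = 1/4

1/4


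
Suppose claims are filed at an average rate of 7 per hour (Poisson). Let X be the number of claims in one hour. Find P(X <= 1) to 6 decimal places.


P(X<=1) = e^(-7)*7^0/0! + e^(-7)*7^1/1!
≈ 0.0009118820 + 0.0063831738
= 0.0072950558
≈ 0.007295

0.007295


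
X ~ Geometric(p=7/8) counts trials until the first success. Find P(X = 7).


P(X=7) = (1-p)^6 * p = (1/8)^6 * 7/8
= 1/262144 * 7/8 = 7/2097152

7/2097152


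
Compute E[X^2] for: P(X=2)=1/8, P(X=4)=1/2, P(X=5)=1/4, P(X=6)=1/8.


E[X^2] = sum(x^2 * P(x))
= 4*1/8 + 16*1/2 + 25*1/4 + 36*1/8
= 77/4

77/4


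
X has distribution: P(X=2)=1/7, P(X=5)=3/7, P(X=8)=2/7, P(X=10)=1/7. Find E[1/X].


E[1/X] = sum(g(x)*P(x))
= 1/2*1/7 + 1/5*3/7 + 1/8*2/7 + 1/10*1/7
= 29/140

29/140


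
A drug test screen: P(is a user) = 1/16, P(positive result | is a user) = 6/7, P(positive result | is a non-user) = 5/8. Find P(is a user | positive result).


P(A) = P(A|B)P(B) + P(A|B')P(B') = 6/7*1/16 + 5/8*15/16 = 573/896
P(B|A) = P(A|B)P(B)/P(A) = (3/56)/(573/896) = 16/191

16/191


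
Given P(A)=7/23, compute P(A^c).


P(A') = 1 - P(A) = 1 - 7/23 = 16/23

16/23


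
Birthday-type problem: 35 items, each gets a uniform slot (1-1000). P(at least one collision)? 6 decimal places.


P(all different) = prod((1000-i)/1000 for i=0..34) = 0.547735
P(at least one match) = 1 - 0.547735 = 0.452265

0.452265


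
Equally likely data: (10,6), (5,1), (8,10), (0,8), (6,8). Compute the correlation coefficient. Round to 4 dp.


Cov(X,Y) = 0.3200, Var(X) = 11.3600, Var(Y) = 9.4400
rho = Cov/(sqrt(VarX)*sqrt(VarY)) = 0.0309

0.0309


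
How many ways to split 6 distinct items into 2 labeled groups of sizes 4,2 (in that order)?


6! = 720
Denominator: 4!=24 * 2!=2
Coefficient = 720 / 48 = 15

15


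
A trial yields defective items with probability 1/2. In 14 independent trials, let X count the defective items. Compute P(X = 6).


P(X=6) = C(14,6) * p^6 * (1-p)^8
= 3003 * 1/64 * 1/256
= 3003/16384

3003/16384


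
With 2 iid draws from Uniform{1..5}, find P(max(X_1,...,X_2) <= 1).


P(max <= 1) = P(all X_i <= 1) = (P(X_1 <= 1))^2
= (1/5)^2 = 1/25

1/25


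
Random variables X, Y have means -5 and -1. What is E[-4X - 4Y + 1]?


E[-4X - 4Y + 1] = -4*E[X] - 4*E[Y] + 1
= (-4)*(-5) + (-4)*(-1) + (1)
= 20 + 4 + 1 = 25

25


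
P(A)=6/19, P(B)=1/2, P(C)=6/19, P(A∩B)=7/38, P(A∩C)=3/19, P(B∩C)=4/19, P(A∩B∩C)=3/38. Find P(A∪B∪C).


P(A∪B∪C) = P(A)+P(B)+P(C) - P(AB)-P(AC)-P(BC) + P(ABC)
= 6/19+1/2+6/19 - 7/38-3/19-4/19 + 3/38
= 25/38

25/38


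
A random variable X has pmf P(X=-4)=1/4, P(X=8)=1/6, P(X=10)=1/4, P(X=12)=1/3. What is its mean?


E[X] = sum(x * P(x))
= -4*1/4 + 8*1/6 + 10*1/4 + 12*1/3
= 41/6

41/6


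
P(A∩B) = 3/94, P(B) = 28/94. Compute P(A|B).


P(A|B) = P(A∩B)/P(B) = (3/94)/(28/94) = 3/28

3/28


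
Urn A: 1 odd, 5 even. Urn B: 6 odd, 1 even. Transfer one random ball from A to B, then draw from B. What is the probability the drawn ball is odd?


P(transfer odd) = 1/6; P(transfer even) = 5/6
If odd transferred: Urn II has 7 odd of 8, so P(odd|odd moved) = 7/8
If even transferred: Urn II has 6 odd of 8, so P(odd|even moved) = 3/4
By total probability: P(odd) = 1/6*7/8 + 5/6*3/4 = 37/48

37/48


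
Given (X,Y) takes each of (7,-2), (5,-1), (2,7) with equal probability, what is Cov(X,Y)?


E[X]=14/3, E[Y]=4/3, E[XY]=-5/3
Cov(X,Y) = E[XY] - E[X]E[Y] = -5/3 - 14/3*4/3 = -71/9

-71/9


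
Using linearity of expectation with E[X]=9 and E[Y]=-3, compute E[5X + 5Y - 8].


E[5X + 5Y - 8] = 5*E[X] + 5*E[Y] - 8
= (5)*(9) + (5)*(-3) + (-8)
= 45 - 15 - 8 = 22

22


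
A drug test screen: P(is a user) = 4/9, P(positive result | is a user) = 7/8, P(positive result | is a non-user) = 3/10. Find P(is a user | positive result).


P(A) = P(A|B)P(B) + P(A|B')P(B') = 7/8*4/9 + 3/10*5/9 = 5/9
P(B|A) = P(A|B)P(B)/P(A) = (7/18)/(5/9) = 7/10

7/10


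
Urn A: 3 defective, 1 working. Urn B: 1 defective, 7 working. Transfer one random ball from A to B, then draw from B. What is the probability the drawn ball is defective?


P(transfer defective) = 3/4; P(transfer working) = 1/4
If defective transferred: Urn II has 2 defective of 9, so P(defective|defective moved) = 2/9
If working transferred: Urn II has 1 defective of 9, so P(defective|working moved) = 1/9
By total probability: P(defective) = 3/4*2/9 + 1/4*1/9 = 7/36

7/36


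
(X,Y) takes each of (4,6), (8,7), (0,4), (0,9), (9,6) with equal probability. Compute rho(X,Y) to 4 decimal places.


Cov(X,Y) = -0.0800, Var(X) = 14.5600, Var(Y) = 2.6400
rho = Cov/(sqrt(VarX)*sqrt(VarY)) = -0.0129

-0.0129


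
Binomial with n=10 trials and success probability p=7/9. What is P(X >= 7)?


P(X>=7) = P(X=7) + P(X=8) + P(X=9) + P(X=10)
= 263533760/1162261467 + 115296020/387420489 + 807072140/3486784401 + 282475249/3486784401
= 972604283/1162261467

972604283/1162261467


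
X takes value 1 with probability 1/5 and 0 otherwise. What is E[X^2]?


For Bernoulli: X in {0,1}
E[X^2] = 0^2*(1-1/5) + 1^2*1/5 = 1/5

1/5


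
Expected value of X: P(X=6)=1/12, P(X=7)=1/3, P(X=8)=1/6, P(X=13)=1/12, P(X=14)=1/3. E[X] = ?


E[X] = sum(x * P(x))
= 6*1/12 + 7*1/3 + 8*1/6 + 13*1/12 + 14*1/3
= 119/12

119/12


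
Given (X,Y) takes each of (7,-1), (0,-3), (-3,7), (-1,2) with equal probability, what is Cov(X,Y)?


E[X]=3/4, E[Y]=5/4, E[XY]=-15/2
Cov(X,Y) = E[XY] - E[X]E[Y] = -15/2 - 3/4*5/4 = -135/16

-135/16


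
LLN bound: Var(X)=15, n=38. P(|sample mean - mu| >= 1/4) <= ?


Var(Xbar) = Var(X)/n = 15/38
Chebyshev: P(|Xbar-mu| >= 1/4) <= Var(Xbar)/(1/4)^2 = (15/38)/(1/16) = 120/19
Bound exceeds 1, so trivial bound: 1

1


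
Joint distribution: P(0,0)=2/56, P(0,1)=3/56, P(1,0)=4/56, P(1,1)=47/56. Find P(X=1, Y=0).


Read from table: P(X=1, Y=0) = 4/56 = 1/14

1/14


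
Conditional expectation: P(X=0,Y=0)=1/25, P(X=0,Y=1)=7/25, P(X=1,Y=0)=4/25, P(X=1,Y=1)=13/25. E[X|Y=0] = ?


P(Y=0) = 5/25
E[X|Y=0] = (0*1 + 1*4)/5 = 4/5

4/5


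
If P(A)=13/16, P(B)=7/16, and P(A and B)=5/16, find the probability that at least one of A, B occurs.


P(A∪B) = P(A) + P(B) - P(A∩B)
= 13/16 + 7/16 - 5/16 = 15/16

15/16


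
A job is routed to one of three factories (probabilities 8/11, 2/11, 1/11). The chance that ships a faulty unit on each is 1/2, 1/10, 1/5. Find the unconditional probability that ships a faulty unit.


P(A) = P(A|B1)P(B1) + P(A|B2)P(B2) + P(A|B3)P(B3)
= 1/2*8/11 + 1/10*2/11 + 1/5*1/11
= 4/11 + 1/55 + 1/55 = 2/5

2/5


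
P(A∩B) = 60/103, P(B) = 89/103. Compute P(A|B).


P(A|B) = P(A∩B)/P(B) = (60/103)/(89/103) = 60/89

60/89


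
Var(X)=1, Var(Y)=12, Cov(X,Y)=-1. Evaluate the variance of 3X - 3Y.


Var(3X - 3Y) = 3^2*Var(X) + (-3)^2*Var(Y) + 2*3*(-3)*Cov(X,Y)
= 9*1 + 9*12 - 18*(-1)
= 9 + 108 + 18 = 135

135


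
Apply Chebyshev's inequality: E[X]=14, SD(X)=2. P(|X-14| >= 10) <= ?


k = 10/2 = 5
Chebyshev: P(|X-mu| >= k*sigma) <= 1/k^2 = 1/5^2 = 1/25

1/25


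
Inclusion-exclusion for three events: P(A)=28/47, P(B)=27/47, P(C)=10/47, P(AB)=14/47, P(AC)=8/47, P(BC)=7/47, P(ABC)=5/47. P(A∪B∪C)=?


P(A∪B∪C) = P(A)+P(B)+P(C) - P(AB)-P(AC)-P(BC) + P(ABC)
= 28/47+27/47+10/47 - 14/47-8/47-7/47 + 5/47
= 41/47

41/47


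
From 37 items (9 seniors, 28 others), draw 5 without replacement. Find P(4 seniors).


P(X=4) = C(9,4)*C(28,1) / C(37,5)
= 126*28 / 435897
= 3528/435897 = 56/6919

56/6919


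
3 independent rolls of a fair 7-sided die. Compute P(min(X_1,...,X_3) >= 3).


P(min >= 3) = P(all X_i >= 3) = (P(X_1 >= 3))^3
= (5/7)^3 = 125/343

125/343


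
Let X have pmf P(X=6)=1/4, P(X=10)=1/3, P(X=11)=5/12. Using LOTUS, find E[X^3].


E[X^3] = sum(g(x)*P(x))
= 216*1/4 + 1000*1/3 + 1331*5/12
= 11303/12

11303/12


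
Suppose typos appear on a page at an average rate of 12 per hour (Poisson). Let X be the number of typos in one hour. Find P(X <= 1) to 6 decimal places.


P(X<=1) = e^(-12)*12^0/0! + e^(-12)*12^1/1!
≈ 0.0000061442 + 0.0000737305
= 0.0000798747
≈ 0.000080

0.000080


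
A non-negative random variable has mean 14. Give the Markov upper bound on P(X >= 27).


Markov: P(X >= a) <= E[X]/a
P(X >= 27) <= 14/27

14/27


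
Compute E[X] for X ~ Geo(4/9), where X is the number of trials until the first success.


For geometric (trials until first success), E[X] = 1/p = 1/(4/9) = 9/4

9/4


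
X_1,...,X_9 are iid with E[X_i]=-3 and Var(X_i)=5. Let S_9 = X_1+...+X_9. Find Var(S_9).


By independence, Var(S_n) = n*Var(X_1) = 9*5 = 45

45


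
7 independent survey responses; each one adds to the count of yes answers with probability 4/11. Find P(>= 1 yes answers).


P(at least one) = 1 - P(none)
P(none) = (1 - 4/11)^7 = (7/11)^7 = 823543/19487171
P(at least one) = 1 - 823543/19487171 = 18663628/19487171

18663628/19487171


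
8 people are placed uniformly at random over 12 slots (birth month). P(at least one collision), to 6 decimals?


P(all different) = prod((12-i)/12 for i=0..7) = 0.046417
P(at least one match) = 1 - 0.046417 = 0.953583

0.953583


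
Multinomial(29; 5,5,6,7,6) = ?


29! = 8841761993739701954543616000000
Denominator: 5!=120 * 5!=120 * 6!=720 * 7!=5040 * 6!=720
Coefficient = 8841761993739701954543616000000 / 37623398400000 = 235007000158170240

235007000158170240


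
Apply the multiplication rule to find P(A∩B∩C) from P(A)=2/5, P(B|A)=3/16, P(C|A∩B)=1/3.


P(A∩B∩C) = P(A) * P(B|A) * P(C|A∩B)
= 2/5 * 3/16 * 1/3
= 3/40 * 1/3 = 1/40

1/40


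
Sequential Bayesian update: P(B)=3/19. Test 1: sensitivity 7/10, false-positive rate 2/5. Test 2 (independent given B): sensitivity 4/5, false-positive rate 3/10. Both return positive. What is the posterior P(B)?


After test 1: P(+) = 7/10*3/19 + 2/5*16/19 = 17/38
P(B|+) = (21/190)/(17/38) = 21/85
After test 2 (use post1 as new prior): P(+) = 4/5*21/85 + 3/10*64/85 = 36/85
P(B|+,+) = (84/425)/(36/85) = 7/15

7/15


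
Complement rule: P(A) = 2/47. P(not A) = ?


P(A') = 1 - P(A) = 1 - 2/47 = 45/47

45/47


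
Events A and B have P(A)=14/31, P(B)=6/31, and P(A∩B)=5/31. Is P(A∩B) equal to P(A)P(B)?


P(A)*P(B) = 14/31*6/31 = 84/961
P(A∩B) = 5/31 != 84/961, so not independent

No, A and B are not independent


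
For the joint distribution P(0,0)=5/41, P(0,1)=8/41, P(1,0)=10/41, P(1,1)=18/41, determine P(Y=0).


P(Y=0) = P(0,0)+P(1,0) = 5/41 + 10/41 = 15/41

15/41


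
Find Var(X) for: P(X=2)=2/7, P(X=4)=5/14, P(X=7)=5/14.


E[X] = 9/2, E[X^2] = 341/14
Var(X) = E[X^2] - (E[X])^2 = 341/14 - (9/2)^2 = 115/28

115/28


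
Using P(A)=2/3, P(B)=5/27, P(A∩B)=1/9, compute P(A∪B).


P(A∪B) = P(A) + P(B) - P(A∩B)
= 2/3 + 5/27 - 1/9 = 20/27

20/27


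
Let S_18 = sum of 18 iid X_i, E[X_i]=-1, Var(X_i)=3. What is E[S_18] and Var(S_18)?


E[S_n] = n*mu = 18*-1 = -18
Var(S_n) = n*sigma^2 = 18*3 = 54

E[S_18]=-18, Var(S_18)=54


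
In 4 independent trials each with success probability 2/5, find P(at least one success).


P(at least one) = 1 - P(none)
P(none) = (1 - 2/5)^4 = (3/5)^4 = 81/625
P(at least one) = 1 - 81/625 = 544/625

544/625


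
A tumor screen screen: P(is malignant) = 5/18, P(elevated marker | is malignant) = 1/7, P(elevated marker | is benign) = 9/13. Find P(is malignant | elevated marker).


P(A) = P(A|B)P(B) + P(A|B')P(B') = 1/7*5/18 + 9/13*13/18 = 34/63
P(B|A) = P(A|B)P(B)/P(A) = (5/126)/(34/63) = 5/68

5/68


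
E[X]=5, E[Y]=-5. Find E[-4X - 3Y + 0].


E[-4X - 3Y + 0] = -4*E[X] - 3*E[Y] + 0
= (-4)*(5) + (-3)*(-5) + (0)
= -20 + 15 + 0 = -5

-5


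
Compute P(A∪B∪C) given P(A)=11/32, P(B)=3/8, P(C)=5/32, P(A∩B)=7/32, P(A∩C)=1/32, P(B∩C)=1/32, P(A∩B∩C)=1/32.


P(A∪B∪C) = P(A)+P(B)+P(C) - P(AB)-P(AC)-P(BC) + P(ABC)
= 11/32+3/8+5/32 - 7/32-1/32-1/32 + 1/32
= 5/8

5/8


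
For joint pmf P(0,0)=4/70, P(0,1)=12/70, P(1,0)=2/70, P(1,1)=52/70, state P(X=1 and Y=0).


Read from table: P(X=1, Y=0) = 2/70 = 1/35

1/35


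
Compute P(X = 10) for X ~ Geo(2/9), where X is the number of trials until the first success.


P(X=10) = (1-p)^9 * p = (7/9)^9 * 2/9
= 40353607/387420489 * 2/9 = 80707214/3486784401

80707214/3486784401


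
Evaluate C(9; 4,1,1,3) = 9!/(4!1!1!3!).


9! = 362880
Denominator: 4!=24 * 1!=1 * 1!=1 * 3!=6
Coefficient = 362880 / 144 = 2520

2520


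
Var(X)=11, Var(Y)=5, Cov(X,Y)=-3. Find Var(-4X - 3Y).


Var(-4X - 3Y) = (-4)^2*Var(X) + (-3)^2*Var(Y) + 2*(-4)*(-3)*Cov(X,Y)
= 16*11 + 9*5 + 24*(-3)
= 176 + 45 - 72 = 149

149


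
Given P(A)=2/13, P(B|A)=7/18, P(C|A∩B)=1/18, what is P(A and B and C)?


P(A∩B∩C) = P(A) * P(B|A) * P(C|A∩B)
= 2/13 * 7/18 * 1/18
= 7/117 * 1/18 = 7/2106

7/2106


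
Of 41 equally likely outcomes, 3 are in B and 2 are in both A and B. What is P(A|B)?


P(A|B) = P(A∩B)/P(B) = (2/41)/(3/41) = 2/3

2/3


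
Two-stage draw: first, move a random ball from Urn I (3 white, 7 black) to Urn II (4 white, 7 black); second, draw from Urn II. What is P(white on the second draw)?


P(transfer white) = 3/10; P(transfer black) = 7/10
If white transferred: Urn II has 5 white of 12, so P(white|white moved) = 5/12
If black transferred: Urn II has 4 white of 12, so P(white|black moved) = 1/3
By total probability: P(white) = 3/10*5/12 + 7/10*1/3 = 43/120

43/120


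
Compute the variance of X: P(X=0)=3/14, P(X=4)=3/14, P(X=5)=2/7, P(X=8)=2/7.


E[X] = 32/7, E[X^2] = 202/7
Var(X) = E[X^2] - (E[X])^2 = 202/7 - (32/7)^2 = 390/49

390/49


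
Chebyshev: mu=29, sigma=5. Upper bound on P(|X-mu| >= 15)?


k = 15/5 = 3
Chebyshev: P(|X-mu| >= k*sigma) <= 1/k^2 = 1/3^2 = 1/9

1/9


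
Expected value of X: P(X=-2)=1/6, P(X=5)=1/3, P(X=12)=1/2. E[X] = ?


E[X] = sum(x * P(x))
= -2*1/6 + 5*1/3 + 12*1/2
= 22/3

22/3


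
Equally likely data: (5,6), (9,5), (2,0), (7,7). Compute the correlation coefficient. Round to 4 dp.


Cov(X,Y) = 5.1250, Var(X) = 6.6875, Var(Y) = 7.2500
rho = Cov/(sqrt(VarX)*sqrt(VarY)) = 0.7360

0.7360


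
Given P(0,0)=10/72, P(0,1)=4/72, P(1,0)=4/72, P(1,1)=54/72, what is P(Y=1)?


P(Y=1) = P(0,1)+P(1,1) = 4/72 + 54/72 = 58/72 = 29/36

29/36


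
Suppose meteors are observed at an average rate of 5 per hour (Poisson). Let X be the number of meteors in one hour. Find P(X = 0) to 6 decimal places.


P(X=0) = e^(-5) * 5^0 / 0!
≈ 0.006737946999 * 1 / 1
≈ 0.006738

0.006738


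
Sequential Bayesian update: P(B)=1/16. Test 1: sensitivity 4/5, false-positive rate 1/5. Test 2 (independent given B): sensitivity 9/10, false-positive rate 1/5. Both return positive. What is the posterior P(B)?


After test 1: P(+) = 4/5*1/16 + 1/5*15/16 = 19/80
P(B|+) = (1/20)/(19/80) = 4/19
After test 2 (use post1 as new prior): P(+) = 9/10*4/19 + 1/5*15/19 = 33/95
P(B|+,+) = (18/95)/(33/95) = 6/11

6/11


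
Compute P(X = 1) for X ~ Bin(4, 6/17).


P(X=1) = C(4,1) * p^1 * (1-p)^3
= 4 * 6/17 * 1331/4913
= 31944/83521

31944/83521


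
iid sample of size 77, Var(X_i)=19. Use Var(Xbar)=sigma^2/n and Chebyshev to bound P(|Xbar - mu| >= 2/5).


Var(Xbar) = Var(X)/n = 19/77
Chebyshev: P(|Xbar-mu| >= 2/5) <= Var(Xbar)/(2/5)^2 = (19/77)/(4/25) = 475/308
Bound exceeds 1, so trivial bound: 1

1


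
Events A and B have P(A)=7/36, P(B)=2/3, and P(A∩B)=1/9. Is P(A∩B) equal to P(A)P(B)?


P(A)*P(B) = 7/36*2/3 = 7/54
P(A∩B) = 1/9 != 7/54, so not independent

No, A and B are not independent


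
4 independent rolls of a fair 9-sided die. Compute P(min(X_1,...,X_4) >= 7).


P(min >= 7) = P(all X_i >= 7) = (P(X_1 >= 7))^4
= (3/9)^4 = (1/3)^4 = 1/81

1/81


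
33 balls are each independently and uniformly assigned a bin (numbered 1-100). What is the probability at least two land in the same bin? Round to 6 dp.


P(all different) = prod((100-i)/100 for i=0..32) = 0.002559
P(at least one match) = 1 - 0.002559 = 0.997441

0.997441


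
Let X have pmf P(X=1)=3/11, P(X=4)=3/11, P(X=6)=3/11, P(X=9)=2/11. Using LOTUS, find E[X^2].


E[X^2] = sum(g(x)*P(x))
= 1*3/11 + 16*3/11 + 36*3/11 + 81*2/11
= 321/11

321/11


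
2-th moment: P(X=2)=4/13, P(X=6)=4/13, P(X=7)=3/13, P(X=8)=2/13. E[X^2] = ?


E[X^2] = sum(x^2 * P(x))
= 4*4/13 + 36*4/13 + 49*3/13 + 64*2/13
= 435/13

435/13


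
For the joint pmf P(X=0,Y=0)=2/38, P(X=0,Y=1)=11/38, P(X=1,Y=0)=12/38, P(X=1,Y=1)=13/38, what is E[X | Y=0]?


P(Y=0) = 14/38
E[X|Y=0] = (0*2 + 1*12)/14 = 12/14 = 6/7

6/7


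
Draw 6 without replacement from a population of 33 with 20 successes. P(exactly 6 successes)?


P(X=6) = C(20,6)*C(13,0) / C(33,6)
= 38760*1 / 1107568
= 38760/1107568 = 4845/138446

4845/138446


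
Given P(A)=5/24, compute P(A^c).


P(A') = 1 - P(A) = 1 - 5/24 = 19/24

19/24


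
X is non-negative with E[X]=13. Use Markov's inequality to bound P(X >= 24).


Markov: P(X >= a) <= E[X]/a
P(X >= 24) <= 13/24

13/24


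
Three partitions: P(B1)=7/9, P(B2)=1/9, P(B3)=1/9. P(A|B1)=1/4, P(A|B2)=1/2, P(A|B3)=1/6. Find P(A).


P(A) = P(A|B1)P(B1) + P(A|B2)P(B2) + P(A|B3)P(B3)
= 1/4*7/9 + 1/2*1/9 + 1/6*1/9
= 7/36 + 1/18 + 1/54 = 29/108

29/108


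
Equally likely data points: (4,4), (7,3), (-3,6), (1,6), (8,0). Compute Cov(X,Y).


E[X]=17/5, E[Y]=19/5, E[XY]=5
Cov(X,Y) = E[XY] - E[X]E[Y] = 5 - 17/5*19/5 = -198/25

-198/25


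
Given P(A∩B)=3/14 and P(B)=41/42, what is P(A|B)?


P(A|B) = P(A∩B)/P(B) = (9/42)/(41/42) = 9/41

9/41


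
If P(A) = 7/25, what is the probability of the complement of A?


P(A') = 1 - P(A) = 1 - 7/25 = 18/25

18/25


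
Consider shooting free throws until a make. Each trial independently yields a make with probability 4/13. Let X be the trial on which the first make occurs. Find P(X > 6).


P(X > 6) = P(first 6 trials all fail) = (1-p)^6 = (9/13)^6 = 531441/4826809

531441/4826809


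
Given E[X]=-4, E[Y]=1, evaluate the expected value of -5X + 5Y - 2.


E[-5X + 5Y - 2] = -5*E[X] + 5*E[Y] - 2
= (-5)*(-4) + (5)*(1) + (-2)
= 20 + 5 - 2 = 23

23


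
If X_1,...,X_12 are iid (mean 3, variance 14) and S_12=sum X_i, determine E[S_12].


E[S_n] = n*E[X_1] = 12*3 = 36

36


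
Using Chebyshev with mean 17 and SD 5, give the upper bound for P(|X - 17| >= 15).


k = 15/5 = 3
Chebyshev: P(|X-mu| >= k*sigma) <= 1/k^2 = 1/3^2 = 1/9

1/9


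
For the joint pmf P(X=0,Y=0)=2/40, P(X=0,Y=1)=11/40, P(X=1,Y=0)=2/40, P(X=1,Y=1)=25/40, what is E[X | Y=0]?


P(Y=0) = 4/40
E[X|Y=0] = (0*2 + 1*2)/4 = 2/4 = 1/2

1/2


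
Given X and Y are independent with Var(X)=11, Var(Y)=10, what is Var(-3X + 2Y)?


Independence => Cov(X,Y)=0
Var(-3X + 2Y) = (-3)^2*Var(X) + 2^2*Var(Y)
= 9*11 + 4*10 = 139

139


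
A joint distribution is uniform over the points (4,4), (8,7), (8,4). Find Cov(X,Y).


E[X]=20/3, E[Y]=5, E[XY]=104/3
Cov(X,Y) = E[XY] - E[X]E[Y] = 104/3 - 20/3*5 = 4/3

4/3


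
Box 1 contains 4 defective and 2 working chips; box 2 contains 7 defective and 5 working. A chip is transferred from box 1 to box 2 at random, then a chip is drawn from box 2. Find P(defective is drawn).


P(transfer defective) = 4/6 = 2/3; P(transfer working) = 1/3
If defective transferred: Urn II has 8 defective of 13, so P(defective|defective moved) = 8/13
If working transferred: Urn II has 7 defective of 13, so P(defective|working moved) = 7/13
By total probability: P(defective) = 2/3*8/13 + 1/3*7/13 = 23/39

23/39


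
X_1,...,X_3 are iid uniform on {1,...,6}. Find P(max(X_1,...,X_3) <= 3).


P(max <= 3) = P(all X_i <= 3) = (P(X_1 <= 3))^3
= (3/6)^3 = (1/2)^3 = 1/8

1/8


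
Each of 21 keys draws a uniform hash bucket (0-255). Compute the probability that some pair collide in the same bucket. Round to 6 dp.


P(all different) = prod((256-i)/256 for i=0..20) = 0.430362
P(at least one match) = 1 - 0.430362 = 0.569638

0.569638


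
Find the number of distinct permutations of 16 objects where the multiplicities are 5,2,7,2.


16! = 20922789888000
Denominator: 5!=120 * 2!=2 * 7!=5040 * 2!=2
Coefficient = 20922789888000 / 2419200 = 8648640

8648640


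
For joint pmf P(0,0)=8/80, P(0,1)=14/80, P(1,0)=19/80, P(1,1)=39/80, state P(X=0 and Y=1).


Read from table: P(X=0, Y=1) = 14/80 = 7/40

7/40


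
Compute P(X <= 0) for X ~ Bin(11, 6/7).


P(X<=0) = P(X=0)
= 1/1977326743
= 1/1977326743

1/1977326743


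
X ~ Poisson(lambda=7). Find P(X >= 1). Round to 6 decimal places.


P(X>=1) = 1 - P(X<=0) = 1 - (e^(-7)*7^0/0!)
≈ 1 - 0.0009118820 = 0.9990881180
≈ 0.999088

0.999088


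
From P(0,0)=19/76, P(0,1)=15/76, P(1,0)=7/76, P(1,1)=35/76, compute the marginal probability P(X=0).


P(X=0) = P(0,0)+P(0,1) = 19/76 + 15/76 = 34/76 = 17/38

17/38


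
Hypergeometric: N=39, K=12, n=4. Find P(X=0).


P(X=0) = C(12,0)*C(27,4) / C(39,4)
= 1*17550 / 82251
= 17550/82251 = 150/703

150/703


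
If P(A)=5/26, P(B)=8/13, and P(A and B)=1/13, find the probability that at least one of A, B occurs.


P(A∪B) = P(A) + P(B) - P(A∩B)
= 5/26 + 8/13 - 1/13 = 19/26

19/26


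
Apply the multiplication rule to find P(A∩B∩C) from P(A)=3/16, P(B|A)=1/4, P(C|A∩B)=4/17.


P(A∩B∩C) = P(A) * P(B|A) * P(C|A∩B)
= 3/16 * 1/4 * 4/17
= 3/64 * 4/17 = 3/272

3/272


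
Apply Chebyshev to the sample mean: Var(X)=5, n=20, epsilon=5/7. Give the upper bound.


Var(Xbar) = Var(X)/n = 5/20
Chebyshev: P(|Xbar-mu| >= 5/7) <= Var(Xbar)/(5/7)^2 = (1/4)/(25/49) = 49/100

49/100


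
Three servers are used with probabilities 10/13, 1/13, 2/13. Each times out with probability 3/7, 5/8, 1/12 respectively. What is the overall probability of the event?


P(A) = P(A|B1)P(B1) + P(A|B2)P(B2) + P(A|B3)P(B3)
= 3/7*10/13 + 5/8*1/13 + 1/12*2/13
= 30/91 + 5/104 + 1/78 = 853/2184

853/2184


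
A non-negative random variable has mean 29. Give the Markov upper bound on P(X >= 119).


Markov: P(X >= a) <= E[X]/a
P(X >= 119) <= 29/119

29/119


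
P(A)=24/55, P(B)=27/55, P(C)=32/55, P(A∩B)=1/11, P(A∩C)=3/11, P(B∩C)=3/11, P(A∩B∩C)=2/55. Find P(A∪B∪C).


P(A∪B∪C) = P(A)+P(B)+P(C) - P(AB)-P(AC)-P(BC) + P(ABC)
= 24/55+27/55+32/55 - 1/11-3/11-3/11 + 2/55
= 10/11

10/11


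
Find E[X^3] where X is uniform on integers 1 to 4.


E[X^3] = (1/4) * sum(x^3 for x=1..4)
= 100/4 = 25

25


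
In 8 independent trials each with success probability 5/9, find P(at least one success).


P(at least one) = 1 - P(none)
P(none) = (1 - 5/9)^8 = (4/9)^8 = 65536/43046721
P(at least one) = 1 - 65536/43046721 = 42981185/43046721

42981185/43046721


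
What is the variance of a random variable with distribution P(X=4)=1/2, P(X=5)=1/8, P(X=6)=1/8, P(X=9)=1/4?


E[X] = 45/8, E[X^2] = 287/8
Var(X) = E[X^2] - (E[X])^2 = 287/8 - (45/8)^2 = 271/64

271/64


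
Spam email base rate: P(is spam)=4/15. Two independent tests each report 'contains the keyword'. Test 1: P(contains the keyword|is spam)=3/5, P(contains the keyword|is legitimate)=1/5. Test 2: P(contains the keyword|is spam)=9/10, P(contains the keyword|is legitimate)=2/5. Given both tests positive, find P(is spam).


After test 1: P(+) = 3/5*4/15 + 1/5*11/15 = 23/75
P(B|+) = (4/25)/(23/75) = 12/23
After test 2 (use post1 as new prior): P(+) = 9/10*12/23 + 2/5*11/23 = 76/115
P(B|+,+) = (54/115)/(76/115) = 27/38

27/38


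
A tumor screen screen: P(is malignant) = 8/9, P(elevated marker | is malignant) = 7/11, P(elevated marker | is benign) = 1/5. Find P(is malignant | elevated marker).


P(A) = P(A|B)P(B) + P(A|B')P(B') = 7/11*8/9 + 1/5*1/9 = 97/165
P(B|A) = P(A|B)P(B)/P(A) = (56/99)/(97/165) = 280/291

280/291


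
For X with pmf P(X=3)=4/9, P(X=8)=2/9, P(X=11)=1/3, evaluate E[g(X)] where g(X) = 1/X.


E[1/X] = sum(g(x)*P(x))
= 1/3*4/9 + 1/8*2/9 + 1/11*1/3
= 245/1188

245/1188


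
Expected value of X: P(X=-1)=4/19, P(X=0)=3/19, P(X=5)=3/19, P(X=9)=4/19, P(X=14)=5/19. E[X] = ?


E[X] = sum(x * P(x))
= -1*4/19 + 0*3/19 + 5*3/19 + 9*4/19 + 14*5/19
= 117/19

117/19


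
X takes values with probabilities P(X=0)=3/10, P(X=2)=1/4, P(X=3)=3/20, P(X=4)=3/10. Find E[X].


E[X] = sum(x * P(x))
= 0*3/10 + 2*1/4 + 3*3/20 + 4*3/10
= 43/20

43/20


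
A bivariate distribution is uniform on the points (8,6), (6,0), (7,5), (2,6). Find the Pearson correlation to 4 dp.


Cov(X,Y) = -0.6875, Var(X) = 5.1875, Var(Y) = 6.1875
rho = Cov/(sqrt(VarX)*sqrt(VarY)) = -0.1213

-0.1213


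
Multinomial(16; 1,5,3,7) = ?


16! = 20922789888000
Denominator: 1!=1 * 5!=120 * 3!=6 * 7!=5040
Coefficient = 20922789888000 / 3628800 = 5765760

5765760


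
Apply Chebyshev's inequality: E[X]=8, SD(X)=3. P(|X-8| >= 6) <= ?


k = 6/3 = 2
Chebyshev: P(|X-mu| >= k*sigma) <= 1/k^2 = 1/2^2 = 1/4

1/4


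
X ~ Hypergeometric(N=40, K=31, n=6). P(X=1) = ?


P(X=1) = C(31,1)*C(9,5) / C(40,6)
= 31*126 / 3838380
= 3906/3838380 = 93/91390

93/91390


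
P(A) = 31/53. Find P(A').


P(A') = 1 - P(A) = 1 - 31/53 = 22/53

22/53


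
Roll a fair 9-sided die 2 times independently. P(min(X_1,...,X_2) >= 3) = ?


P(min >= 3) = P(all X_i >= 3) = (P(X_1 >= 3))^2
= (7/9)^2 = 49/81

49/81


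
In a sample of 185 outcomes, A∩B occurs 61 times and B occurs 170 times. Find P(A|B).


P(A|B) = P(A∩B)/P(B) = (61/185)/(170/185) = 61/170

61/170


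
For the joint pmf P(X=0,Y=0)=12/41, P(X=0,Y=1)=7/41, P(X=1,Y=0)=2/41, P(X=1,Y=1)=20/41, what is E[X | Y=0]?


P(Y=0) = 14/41
E[X|Y=0] = (0*12 + 1*2)/14 = 2/14 = 1/7

1/7


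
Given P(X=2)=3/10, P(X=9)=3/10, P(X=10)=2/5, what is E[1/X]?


E[1/X] = sum(g(x)*P(x))
= 1/2*3/10 + 1/9*3/10 + 1/10*2/5
= 67/300

67/300


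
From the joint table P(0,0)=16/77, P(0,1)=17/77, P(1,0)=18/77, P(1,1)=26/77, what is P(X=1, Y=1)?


Read from table: P(X=1, Y=1) = 26/77

26/77


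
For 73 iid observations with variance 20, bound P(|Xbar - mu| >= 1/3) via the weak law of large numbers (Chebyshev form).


Var(Xbar) = Var(X)/n = 20/73
Chebyshev: P(|Xbar-mu| >= 1/3) <= Var(Xbar)/(1/3)^2 = (20/73)/(1/9) = 180/73
Bound exceeds 1, so trivial bound: 1

1


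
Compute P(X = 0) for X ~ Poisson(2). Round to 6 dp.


P(X=0) = e^(-2) * 2^0 / 0!
≈ 0.1353352832 * 1 / 1
≈ 0.135335

0.135335


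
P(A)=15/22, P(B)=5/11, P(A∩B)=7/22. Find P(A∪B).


P(A∪B) = P(A) + P(B) - P(A∩B)
= 15/22 + 5/11 - 7/22 = 9/11

9/11


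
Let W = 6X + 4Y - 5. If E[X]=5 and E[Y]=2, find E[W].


E[6X + 4Y - 5] = 6*E[X] + 4*E[Y] - 5
= (6)*(5) + (4)*(2) + (-5)
= 30 + 8 - 5 = 33

33


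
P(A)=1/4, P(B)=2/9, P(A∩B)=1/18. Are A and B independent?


P(A)*P(B) = 1/4*2/9 = 1/18
P(A∩B) = 1/18, which equals P(A)P(B), so independent

Yes, A and B are independent


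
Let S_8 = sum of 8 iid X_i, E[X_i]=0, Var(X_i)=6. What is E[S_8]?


E[S_n] = n*E[X_1] = 8*0 = 0

0


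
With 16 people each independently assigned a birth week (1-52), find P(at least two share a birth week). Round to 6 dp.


P(all different) = prod((52-i)/52 for i=0..15) = 0.075868
P(at least one match) = 1 - 0.075868 = 0.924132

0.924132


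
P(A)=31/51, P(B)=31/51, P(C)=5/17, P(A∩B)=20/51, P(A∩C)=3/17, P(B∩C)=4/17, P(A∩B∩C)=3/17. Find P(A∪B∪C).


P(A∪B∪C) = P(A)+P(B)+P(C) - P(AB)-P(AC)-P(BC) + P(ABC)
= 31/51+31/51+5/17 - 20/51-3/17-4/17 + 3/17
= 15/17

15/17


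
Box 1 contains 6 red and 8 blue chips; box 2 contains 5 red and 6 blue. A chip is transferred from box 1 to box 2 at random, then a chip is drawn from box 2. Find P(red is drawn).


P(transfer red) = 6/14 = 3/7; P(transfer blue) = 4/7
If red transferred: Urn II has 6 red of 12, so P(red|red moved) = 1/2
If blue transferred: Urn II has 5 red of 12, so P(red|blue moved) = 5/12
By total probability: P(red) = 3/7*1/2 + 4/7*5/12 = 19/42

19/42


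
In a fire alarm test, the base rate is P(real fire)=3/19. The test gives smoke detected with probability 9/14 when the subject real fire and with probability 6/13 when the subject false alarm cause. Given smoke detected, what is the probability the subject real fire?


P(A) = P(A|B)P(B) + P(A|B')P(B') = 9/14*3/19 + 6/13*16/19 = 1695/3458
P(B|A) = P(A|B)P(B)/P(A) = (27/266)/(1695/3458) = 117/565

117/565


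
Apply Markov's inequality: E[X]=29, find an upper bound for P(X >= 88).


Markov: P(X >= a) <= E[X]/a
P(X >= 88) <= 29/88

29/88


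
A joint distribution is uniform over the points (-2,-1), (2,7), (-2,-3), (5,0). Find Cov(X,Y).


E[X]=3/4, E[Y]=3/4, E[XY]=11/2
Cov(X,Y) = E[XY] - E[X]E[Y] = 11/2 - 3/4*3/4 = 79/16

79/16


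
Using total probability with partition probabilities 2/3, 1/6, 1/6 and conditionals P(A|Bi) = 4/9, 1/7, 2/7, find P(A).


P(A) = P(A|B1)P(B1) + P(A|B2)P(B2) + P(A|B3)P(B3)
= 4/9*2/3 + 1/7*1/6 + 2/7*1/6
= 8/27 + 1/42 + 1/21 = 139/378

139/378


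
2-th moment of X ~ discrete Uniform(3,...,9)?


E[X^2] = (1/7) * sum(x^2 for x=3..9)
= 280/7 = 40

40


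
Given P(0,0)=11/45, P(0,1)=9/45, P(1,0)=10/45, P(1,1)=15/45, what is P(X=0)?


P(X=0) = P(0,0)+P(0,1) = 11/45 + 9/45 = 20/45 = 4/9

4/9


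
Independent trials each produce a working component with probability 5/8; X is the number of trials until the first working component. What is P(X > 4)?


P(X > 4) = P(first 4 trials all fail) = (1-p)^4 = (3/8)^4 = 81/4096

81/4096


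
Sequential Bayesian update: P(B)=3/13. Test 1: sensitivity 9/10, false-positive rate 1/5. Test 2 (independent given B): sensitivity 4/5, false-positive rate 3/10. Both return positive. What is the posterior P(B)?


After test 1: P(+) = 9/10*3/13 + 1/5*10/13 = 47/130
P(B|+) = (27/130)/(47/130) = 27/47
After test 2 (use post1 as new prior): P(+) = 4/5*27/47 + 3/10*20/47 = 138/235
P(B|+,+) = (108/235)/(138/235) = 18/23

18/23


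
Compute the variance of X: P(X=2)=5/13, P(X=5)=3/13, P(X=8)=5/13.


E[X] = 5, E[X^2] = 415/13
Var(X) = E[X^2] - (E[X])^2 = 415/13 - (5)^2 = 90/13

90/13


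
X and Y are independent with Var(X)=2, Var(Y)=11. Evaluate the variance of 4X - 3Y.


Independence => Cov(X,Y)=0
Var(4X - 3Y) = 4^2*Var(X) + (-3)^2*Var(Y)
= 16*2 + 9*11 = 131

131
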